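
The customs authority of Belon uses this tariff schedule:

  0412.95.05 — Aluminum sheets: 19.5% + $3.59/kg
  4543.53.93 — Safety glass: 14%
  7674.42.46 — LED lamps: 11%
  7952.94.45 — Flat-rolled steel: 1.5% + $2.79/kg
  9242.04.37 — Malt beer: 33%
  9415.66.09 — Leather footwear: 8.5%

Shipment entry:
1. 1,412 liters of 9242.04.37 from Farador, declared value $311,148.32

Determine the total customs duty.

$102,678.95

Line 1 (9242.04.37, Farador, 1,412 liters, $311,148.32):
Base rate for 9242.04.37 is 33%.
Duty = $311,148.32 × 33% = $102,678.95.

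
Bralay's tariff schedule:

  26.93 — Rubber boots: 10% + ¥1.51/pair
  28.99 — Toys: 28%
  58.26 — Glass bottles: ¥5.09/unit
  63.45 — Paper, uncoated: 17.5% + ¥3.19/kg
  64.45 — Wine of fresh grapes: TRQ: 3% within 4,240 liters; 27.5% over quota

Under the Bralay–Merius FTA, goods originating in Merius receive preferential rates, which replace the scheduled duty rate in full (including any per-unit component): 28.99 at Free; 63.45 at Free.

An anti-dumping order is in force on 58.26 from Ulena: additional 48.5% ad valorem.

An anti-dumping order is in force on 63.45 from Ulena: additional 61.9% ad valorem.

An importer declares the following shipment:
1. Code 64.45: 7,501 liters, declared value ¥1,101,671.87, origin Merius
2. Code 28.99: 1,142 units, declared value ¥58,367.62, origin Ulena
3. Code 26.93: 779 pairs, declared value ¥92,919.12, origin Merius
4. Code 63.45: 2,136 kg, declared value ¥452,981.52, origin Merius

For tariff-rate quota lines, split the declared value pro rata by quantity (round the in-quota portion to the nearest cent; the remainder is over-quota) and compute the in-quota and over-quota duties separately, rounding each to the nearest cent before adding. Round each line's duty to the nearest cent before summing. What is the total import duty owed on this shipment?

Line 1 (64.45, Merius, 7,501 liters, ¥1,101,671.87):
Code 64.45 is under a tariff-rate quota (threshold 4,240 liters). In-quota: 4,240 liters at 3%; over-quota: 3,261 liters at 27.5%.
Pro-rata value split: in-quota = ¥1,101,671.87 × 4,240/7,501 = ¥622,728.80; over-quota = ¥1,101,671.87 − ¥622,728.80 = ¥478,943.07.
In-quota duty = ¥622,728.80 × 3% = ¥18,681.86. Over-quota duty = ¥478,943.07 × 27.5% = ¥131,709.34.
Line duty = ¥18,681.86 + ¥131,709.34 = ¥150,391.20.
Line 2 (28.99, Ulena, 1,142 units, ¥58,367.62):
Base rate for 28.99 is 28%.
28.99 has an FTA preferential rate, but origin Ulena is not Merius; base rate stands.
Duty = ¥58,367.62 × 28% = ¥16,342.93.
Line 3 (26.93, Merius, 779 pairs, ¥92,919.12):
Base rate for 26.93 is 10% + ¥1.51/pair.
Origin Merius is the FTA partner but 26.93 is not on the preference list; base rate stands.
Duty = ¥92,919.12 × 10% + 779 × ¥1.51 = ¥10,468.20.
Line 4 (63.45, Merius, 2,136 kg, ¥452,981.52):
Base rate for 63.45 is 17.5% + ¥3.19/kg.
Origin Merius qualifies under the Bralay–Merius agreement and 63.45 is covered: preferential rate Free applies instead.
The additional-duty order on 63.45 targets Ulena, not Merius; it does not apply.
Duty = ¥452,981.52 × 0% = ¥0.00.
Total = ¥150,391.20 + ¥16,342.93 + ¥10,468.20 + ¥0.00 = ¥177,202.33.

¥177,202.33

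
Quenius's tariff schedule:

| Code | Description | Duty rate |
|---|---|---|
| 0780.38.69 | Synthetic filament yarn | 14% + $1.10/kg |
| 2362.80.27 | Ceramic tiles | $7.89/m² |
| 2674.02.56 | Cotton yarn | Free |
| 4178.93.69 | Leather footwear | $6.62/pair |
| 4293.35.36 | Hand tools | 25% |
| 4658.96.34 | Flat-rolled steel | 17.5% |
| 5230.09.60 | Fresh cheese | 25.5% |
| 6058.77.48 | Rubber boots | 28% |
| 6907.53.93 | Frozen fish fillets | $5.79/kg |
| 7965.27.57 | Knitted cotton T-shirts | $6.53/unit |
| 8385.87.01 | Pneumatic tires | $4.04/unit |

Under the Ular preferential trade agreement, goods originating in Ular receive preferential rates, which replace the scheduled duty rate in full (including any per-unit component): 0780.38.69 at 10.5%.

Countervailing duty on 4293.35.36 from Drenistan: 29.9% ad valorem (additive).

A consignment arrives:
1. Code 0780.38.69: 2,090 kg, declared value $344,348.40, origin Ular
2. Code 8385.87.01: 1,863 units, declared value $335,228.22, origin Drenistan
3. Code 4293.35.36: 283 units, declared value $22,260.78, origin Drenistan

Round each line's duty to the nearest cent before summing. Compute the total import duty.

Line 1 (0780.38.69, Ular, 2,090 kg, $344,348.40):
Base rate for 0780.38.69 is 14% + $1.10/kg.
Origin Ular qualifies under the Quenius–Ular agreement and 0780.38.69 is covered: preferential rate 10.5% applies instead.
Duty = $344,348.40 × 10.5% = $36,156.58.
Line 2 (8385.87.01, Drenistan, 1,863 units, $335,228.22):
Base rate for 8385.87.01 is $4.04/unit.
Duty = 1,863 × $4.04 = $7,526.52.
Line 3 (4293.35.36, Drenistan, 283 units, $22,260.78):
Base rate for 4293.35.36 is 25%.
Additional duty on 4293.35.36 from Drenistan: +29.9%. Applied ad valorem rate: 25% + 29.9% = 54.9%.
Duty = $22,260.78 × 54.9% = $12,221.17.
Total = $36,156.58 + $7,526.52 + $12,221.17 = $55,904.27.

$55,904.27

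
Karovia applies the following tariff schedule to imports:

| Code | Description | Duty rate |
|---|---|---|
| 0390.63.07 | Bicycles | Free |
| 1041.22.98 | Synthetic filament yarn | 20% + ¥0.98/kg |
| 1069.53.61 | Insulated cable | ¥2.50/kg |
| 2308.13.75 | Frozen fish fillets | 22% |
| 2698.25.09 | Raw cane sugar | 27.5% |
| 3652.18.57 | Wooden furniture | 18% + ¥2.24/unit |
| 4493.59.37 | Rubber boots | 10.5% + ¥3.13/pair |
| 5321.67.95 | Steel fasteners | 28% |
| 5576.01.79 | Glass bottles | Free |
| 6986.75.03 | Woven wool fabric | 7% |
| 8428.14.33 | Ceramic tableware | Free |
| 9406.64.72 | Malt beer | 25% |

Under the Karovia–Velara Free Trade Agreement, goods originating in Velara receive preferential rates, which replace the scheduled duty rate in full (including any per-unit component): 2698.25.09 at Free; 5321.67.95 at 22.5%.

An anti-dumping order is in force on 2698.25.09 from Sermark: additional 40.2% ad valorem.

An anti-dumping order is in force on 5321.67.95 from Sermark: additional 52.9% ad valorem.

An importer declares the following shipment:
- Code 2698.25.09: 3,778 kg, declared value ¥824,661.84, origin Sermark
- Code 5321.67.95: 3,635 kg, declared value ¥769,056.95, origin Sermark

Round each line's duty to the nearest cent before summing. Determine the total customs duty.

¥1,180,463.14

Line 1 (2698.25.09, Sermark, 3,778 kg, ¥824,661.84):
Base rate for 2698.25.09 is 27.5%.
2698.25.09 has an FTA preferential rate, but origin Sermark is not Velara; base rate stands.
Additional duty on 2698.25.09 from Sermark: +40.2%. Applied ad valorem rate: 27.5% + 40.2% = 67.7%.
Duty = ¥824,661.84 × 67.7% = ¥558,296.07.
Line 2 (5321.67.95, Sermark, 3,635 kg, ¥769,056.95):
Base rate for 5321.67.95 is 28%.
5321.67.95 has an FTA preferential rate, but origin Sermark is not Velara; base rate stands.
Additional duty on 5321.67.95 from Sermark: +52.9%. Applied ad valorem rate: 28% + 52.9% = 80.9%.
Duty = ¥769,056.95 × 80.9% = ¥622,167.07.
Total = ¥558,296.07 + ¥622,167.07 = ¥1,180,463.14.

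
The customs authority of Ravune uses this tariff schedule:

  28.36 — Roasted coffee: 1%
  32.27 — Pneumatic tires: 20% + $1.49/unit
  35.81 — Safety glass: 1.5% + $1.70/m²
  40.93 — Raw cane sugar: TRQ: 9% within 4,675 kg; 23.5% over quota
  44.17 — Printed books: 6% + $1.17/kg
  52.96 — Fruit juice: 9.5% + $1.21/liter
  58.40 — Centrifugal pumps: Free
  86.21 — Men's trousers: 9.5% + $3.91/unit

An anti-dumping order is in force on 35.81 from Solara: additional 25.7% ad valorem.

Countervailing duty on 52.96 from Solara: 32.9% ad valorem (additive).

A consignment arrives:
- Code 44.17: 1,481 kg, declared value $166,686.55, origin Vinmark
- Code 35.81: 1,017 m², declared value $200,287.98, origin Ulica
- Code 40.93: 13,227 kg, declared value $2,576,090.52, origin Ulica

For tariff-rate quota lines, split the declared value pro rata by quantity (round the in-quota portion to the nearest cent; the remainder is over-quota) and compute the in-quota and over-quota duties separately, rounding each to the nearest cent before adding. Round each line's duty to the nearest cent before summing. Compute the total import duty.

$489,825.52

Line 1 (44.17, Vinmark, 1,481 kg, $166,686.55):
Base rate for 44.17 is 6% + $1.17/kg.
Duty = $166,686.55 × 6% + 1,481 × $1.17 = $11,733.96.
Line 2 (35.81, Ulica, 1,017 m², $200,287.98):
Base rate for 35.81 is 1.5% + $1.70/m².
The additional-duty order on 35.81 targets Solara, not Ulica; it does not apply.
Duty = $200,287.98 × 1.5% + 1,017 × $1.70 = $4,733.22.
Line 3 (40.93, Ulica, 13,227 kg, $2,576,090.52):
Code 40.93 is under a tariff-rate quota (threshold 4,675 kg). In-quota: 4,675 kg at 9%; over-quota: 8,552 kg at 23.5%.
Pro-rata value split: in-quota = $2,576,090.52 × 4,675/13,227 = $910,503.00; over-quota = $2,576,090.52 − $910,503.00 = $1,665,587.52.
In-quota duty = $910,503.00 × 9% = $81,945.27. Over-quota duty = $1,665,587.52 × 23.5% = $391,413.07.
Line duty = $81,945.27 + $391,413.07 = $473,358.34.
Total = $11,733.96 + $4,733.22 + $473,358.34 = $489,825.52.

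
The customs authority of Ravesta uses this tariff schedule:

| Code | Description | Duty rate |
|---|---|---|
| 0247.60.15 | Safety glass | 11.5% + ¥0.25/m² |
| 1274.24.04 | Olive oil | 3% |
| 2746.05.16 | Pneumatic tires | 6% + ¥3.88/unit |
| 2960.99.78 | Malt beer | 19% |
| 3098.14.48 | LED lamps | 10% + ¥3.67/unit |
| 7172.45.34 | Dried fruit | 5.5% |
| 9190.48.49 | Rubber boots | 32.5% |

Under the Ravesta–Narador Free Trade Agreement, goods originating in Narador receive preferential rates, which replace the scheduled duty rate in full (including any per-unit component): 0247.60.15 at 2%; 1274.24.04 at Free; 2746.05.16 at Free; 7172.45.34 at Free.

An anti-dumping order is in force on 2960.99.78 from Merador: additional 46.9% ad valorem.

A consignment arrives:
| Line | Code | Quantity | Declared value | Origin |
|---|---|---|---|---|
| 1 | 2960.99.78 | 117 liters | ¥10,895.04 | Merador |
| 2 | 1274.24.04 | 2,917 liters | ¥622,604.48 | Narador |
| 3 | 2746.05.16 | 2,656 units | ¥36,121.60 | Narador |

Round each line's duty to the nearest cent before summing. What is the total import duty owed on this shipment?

¥7,179.83

Line 1 (2960.99.78, Merador, 117 liters, ¥10,895.04):
Base rate for 2960.99.78 is 19%.
Additional duty on 2960.99.78 from Merador: +46.9%. Applied ad valorem rate: 19% + 46.9% = 65.9%.
Duty = ¥10,895.04 × 65.9% = ¥7,179.83.
Line 2 (1274.24.04, Narador, 2,917 liters, ¥622,604.48):
Base rate for 1274.24.04 is 3%.
Origin Narador qualifies under the Ravesta–Narador agreement and 1274.24.04 is covered: preferential rate Free applies instead.
Duty = ¥622,604.48 × 0% = ¥0.00.
Line 3 (2746.05.16, Narador, 2,656 units, ¥36,121.60):
Base rate for 2746.05.16 is 6% + ¥3.88/unit.
Origin Narador qualifies under the Ravesta–Narador agreement and 2746.05.16 is covered: preferential rate Free applies instead.
Duty = ¥36,121.60 × 0% = ¥0.00.
Total = ¥7,179.83 + ¥0.00 + ¥0.00 = ¥7,179.83.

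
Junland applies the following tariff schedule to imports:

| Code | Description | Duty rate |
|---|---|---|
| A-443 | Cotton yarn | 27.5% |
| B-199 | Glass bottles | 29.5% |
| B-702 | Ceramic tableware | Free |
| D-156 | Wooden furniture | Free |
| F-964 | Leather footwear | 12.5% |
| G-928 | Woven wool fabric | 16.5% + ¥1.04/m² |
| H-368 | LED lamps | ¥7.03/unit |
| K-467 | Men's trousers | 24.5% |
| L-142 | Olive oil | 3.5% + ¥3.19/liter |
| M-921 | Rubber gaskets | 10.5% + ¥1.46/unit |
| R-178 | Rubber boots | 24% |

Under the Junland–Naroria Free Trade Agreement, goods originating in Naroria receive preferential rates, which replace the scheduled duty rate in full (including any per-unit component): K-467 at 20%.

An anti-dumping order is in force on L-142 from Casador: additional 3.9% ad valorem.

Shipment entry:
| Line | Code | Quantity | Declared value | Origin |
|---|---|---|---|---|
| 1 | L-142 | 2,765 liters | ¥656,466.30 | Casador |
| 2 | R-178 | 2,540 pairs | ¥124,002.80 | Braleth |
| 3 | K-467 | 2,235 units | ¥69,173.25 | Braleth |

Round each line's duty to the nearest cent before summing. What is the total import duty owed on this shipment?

Line 1 (L-142, Casador, 2,765 liters, ¥656,466.30):
Base rate for L-142 is 3.5% + ¥3.19/liter.
Additional duty on L-142 from Casador: +3.9%. Applied ad valorem rate: 3.5% + 3.9% = 7.4%.
Duty = ¥656,466.30 × 7.4% + 2,765 × ¥3.19 = ¥57,398.86.
Line 2 (R-178, Braleth, 2,540 pairs, ¥124,002.80):
Base rate for R-178 is 24%.
Duty = ¥124,002.80 × 24% = ¥29,760.67.
Line 3 (K-467, Braleth, 2,235 units, ¥69,173.25):
Base rate for K-467 is 24.5%.
K-467 has an FTA preferential rate, but origin Braleth is not Naroria; base rate stands.
Duty = ¥69,173.25 × 24.5% = ¥16,947.45.
Total = ¥57,398.86 + ¥29,760.67 + ¥16,947.45 = ¥104,106.98.

¥104,106.98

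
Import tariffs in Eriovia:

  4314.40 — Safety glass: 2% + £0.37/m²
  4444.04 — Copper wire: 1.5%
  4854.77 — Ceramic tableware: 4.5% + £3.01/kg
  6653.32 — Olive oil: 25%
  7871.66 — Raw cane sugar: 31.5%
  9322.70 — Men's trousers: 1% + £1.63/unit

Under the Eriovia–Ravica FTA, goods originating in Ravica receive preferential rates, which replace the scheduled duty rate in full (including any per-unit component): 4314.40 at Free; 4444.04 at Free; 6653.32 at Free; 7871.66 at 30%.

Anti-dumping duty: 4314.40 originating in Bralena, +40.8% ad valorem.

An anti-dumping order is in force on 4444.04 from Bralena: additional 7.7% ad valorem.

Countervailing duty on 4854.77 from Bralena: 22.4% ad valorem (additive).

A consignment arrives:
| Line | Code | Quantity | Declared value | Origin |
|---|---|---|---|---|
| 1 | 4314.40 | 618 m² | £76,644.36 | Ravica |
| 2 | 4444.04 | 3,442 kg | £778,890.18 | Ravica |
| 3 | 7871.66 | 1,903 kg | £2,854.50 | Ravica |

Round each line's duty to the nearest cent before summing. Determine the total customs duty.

£856.35

Line 1 (4314.40, Ravica, 618 m², £76,644.36):
Base rate for 4314.40 is 2% + £0.37/m².
Origin Ravica qualifies under the Eriovia–Ravica agreement and 4314.40 is covered: preferential rate Free applies instead.
The additional-duty order on 4314.40 targets Bralena, not Ravica; it does not apply.
Duty = £76,644.36 × 0% = £0.00.
Line 2 (4444.04, Ravica, 3,442 kg, £778,890.18):
Base rate for 4444.04 is 1.5%.
Origin Ravica qualifies under the Eriovia–Ravica agreement and 4444.04 is covered: preferential rate Free applies instead.
The additional-duty order on 4444.04 targets Bralena, not Ravica; it does not apply.
Duty = £778,890.18 × 0% = £0.00.
Line 3 (7871.66, Ravica, 1,903 kg, £2,854.50):
Base rate for 7871.66 is 31.5%.
Origin Ravica qualifies under the Eriovia–Ravica agreement and 7871.66 is covered: preferential rate 30% applies instead.
Duty = £2,854.50 × 30% = £856.35.
Total = £0.00 + £0.00 + £856.35 = £856.35.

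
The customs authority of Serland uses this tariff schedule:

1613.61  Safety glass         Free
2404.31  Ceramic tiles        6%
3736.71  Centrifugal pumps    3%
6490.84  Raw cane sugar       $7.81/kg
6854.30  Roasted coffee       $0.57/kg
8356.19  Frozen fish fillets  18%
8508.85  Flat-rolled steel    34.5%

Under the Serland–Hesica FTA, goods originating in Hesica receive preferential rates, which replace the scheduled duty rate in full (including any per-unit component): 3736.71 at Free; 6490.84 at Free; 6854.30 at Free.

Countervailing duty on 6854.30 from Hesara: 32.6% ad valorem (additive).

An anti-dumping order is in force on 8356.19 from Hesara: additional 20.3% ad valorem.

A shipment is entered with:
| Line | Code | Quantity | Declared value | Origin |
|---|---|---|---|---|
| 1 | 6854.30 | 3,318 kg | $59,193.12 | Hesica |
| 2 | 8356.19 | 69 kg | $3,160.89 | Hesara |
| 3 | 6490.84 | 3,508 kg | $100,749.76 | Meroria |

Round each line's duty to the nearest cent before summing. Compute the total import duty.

$28,608.10

Line 1 (6854.30, Hesica, 3,318 kg, $59,193.12):
Base rate for 6854.30 is $0.57/kg.
Origin Hesica qualifies under the Serland–Hesica agreement and 6854.30 is covered: preferential rate Free applies instead.
The additional-duty order on 6854.30 targets Hesara, not Hesica; it does not apply.
Duty = $59,193.12 × 0% = $0.00.
Line 2 (8356.19, Hesara, 69 kg, $3,160.89):
Base rate for 8356.19 is 18%.
Additional duty on 8356.19 from Hesara: +20.3%. Applied ad valorem rate: 18% + 20.3% = 38.3%.
Duty = $3,160.89 × 38.3% = $1,210.62.
Line 3 (6490.84, Meroria, 3,508 kg, $100,749.76):
Base rate for 6490.84 is $7.81/kg.
6490.84 has an FTA preferential rate, but origin Meroria is not Hesica; base rate stands.
Duty = 3,508 × $7.81 = $27,397.48.
Total = $0.00 + $1,210.62 + $27,397.48 = $28,608.10.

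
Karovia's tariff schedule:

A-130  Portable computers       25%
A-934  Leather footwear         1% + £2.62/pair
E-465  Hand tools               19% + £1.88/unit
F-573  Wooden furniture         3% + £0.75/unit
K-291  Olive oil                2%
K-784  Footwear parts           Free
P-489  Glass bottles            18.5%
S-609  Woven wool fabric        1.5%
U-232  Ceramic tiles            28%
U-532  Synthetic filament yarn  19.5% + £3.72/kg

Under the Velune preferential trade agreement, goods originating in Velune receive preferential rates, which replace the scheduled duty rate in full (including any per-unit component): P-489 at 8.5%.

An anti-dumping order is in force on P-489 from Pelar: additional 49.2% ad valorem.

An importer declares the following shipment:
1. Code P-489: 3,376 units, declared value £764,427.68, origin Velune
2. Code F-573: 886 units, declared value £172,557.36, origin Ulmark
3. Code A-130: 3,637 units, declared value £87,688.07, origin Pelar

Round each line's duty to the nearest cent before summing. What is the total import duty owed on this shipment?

Line 1 (P-489, Velune, 3,376 units, £764,427.68):
Base rate for P-489 is 18.5%.
Origin Velune qualifies under the Karovia–Velune agreement and P-489 is covered: preferential rate 8.5% applies instead.
The additional-duty order on P-489 targets Pelar, not Velune; it does not apply.
Duty = £764,427.68 × 8.5% = £64,976.35.
Line 2 (F-573, Ulmark, 886 units, £172,557.36):
Base rate for F-573 is 3% + £0.75/unit.
Duty = £172,557.36 × 3% + 886 × £0.75 = £5,841.22.
Line 3 (A-130, Pelar, 3,637 units, £87,688.07):
Base rate for A-130 is 25%.
Duty = £87,688.07 × 25% = £21,922.02.
Total = £64,976.35 + £5,841.22 + £21,922.02 = £92,739.59.

£92,739.59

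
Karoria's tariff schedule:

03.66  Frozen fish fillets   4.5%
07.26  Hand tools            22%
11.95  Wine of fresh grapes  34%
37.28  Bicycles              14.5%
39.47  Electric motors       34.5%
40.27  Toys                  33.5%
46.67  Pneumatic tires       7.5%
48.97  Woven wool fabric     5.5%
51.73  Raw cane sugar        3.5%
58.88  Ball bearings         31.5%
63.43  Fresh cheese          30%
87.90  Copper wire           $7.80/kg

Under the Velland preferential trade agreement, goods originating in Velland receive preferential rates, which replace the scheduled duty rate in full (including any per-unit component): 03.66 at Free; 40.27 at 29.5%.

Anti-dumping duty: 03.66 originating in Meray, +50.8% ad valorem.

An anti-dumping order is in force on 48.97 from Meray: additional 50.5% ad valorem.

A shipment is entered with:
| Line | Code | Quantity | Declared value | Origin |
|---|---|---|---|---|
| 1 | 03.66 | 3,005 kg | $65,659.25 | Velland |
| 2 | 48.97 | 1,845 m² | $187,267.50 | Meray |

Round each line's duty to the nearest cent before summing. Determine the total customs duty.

Line 1 (03.66, Velland, 3,005 kg, $65,659.25):
Base rate for 03.66 is 4.5%.
Origin Velland qualifies under the Karoria–Velland agreement and 03.66 is covered: preferential rate Free applies instead.
The additional-duty order on 03.66 targets Meray, not Velland; it does not apply.
Duty = $65,659.25 × 0% = $0.00.
Line 2 (48.97, Meray, 1,845 m², $187,267.50):
Base rate for 48.97 is 5.5%.
Additional duty on 48.97 from Meray: +50.5%. Applied ad valorem rate: 5.5% + 50.5% = 56%.
Duty = $187,267.50 × 56% = $104,869.80.
Total = $0.00 + $104,869.80 = $104,869.80.

$104,869.80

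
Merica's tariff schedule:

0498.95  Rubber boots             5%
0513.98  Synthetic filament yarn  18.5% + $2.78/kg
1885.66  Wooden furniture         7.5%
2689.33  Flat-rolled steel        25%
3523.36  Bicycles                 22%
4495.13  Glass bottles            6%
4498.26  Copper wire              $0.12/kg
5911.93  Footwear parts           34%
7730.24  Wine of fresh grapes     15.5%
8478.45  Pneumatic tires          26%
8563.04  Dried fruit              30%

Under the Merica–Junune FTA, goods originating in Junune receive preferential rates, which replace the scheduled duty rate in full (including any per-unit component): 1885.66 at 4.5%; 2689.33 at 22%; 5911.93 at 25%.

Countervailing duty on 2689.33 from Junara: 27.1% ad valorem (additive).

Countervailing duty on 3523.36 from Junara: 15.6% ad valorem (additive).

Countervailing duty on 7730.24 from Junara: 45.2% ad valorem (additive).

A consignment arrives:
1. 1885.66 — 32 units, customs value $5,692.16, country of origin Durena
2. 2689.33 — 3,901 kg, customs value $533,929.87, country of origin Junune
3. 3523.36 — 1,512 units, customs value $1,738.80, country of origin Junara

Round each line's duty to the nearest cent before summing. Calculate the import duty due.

Line 1 (1885.66, Durena, 32 units, $5,692.16):
Base rate for 1885.66 is 7.5%.
1885.66 has an FTA preferential rate, but origin Durena is not Junune; base rate stands.
Duty = $5,692.16 × 7.5% = $426.91.
Line 2 (2689.33, Junune, 3,901 kg, $533,929.87):
Base rate for 2689.33 is 25%.
Origin Junune qualifies under the Merica–Junune agreement and 2689.33 is covered: preferential rate 22% applies instead.
The additional-duty order on 2689.33 targets Junara, not Junune; it does not apply.
Duty = $533,929.87 × 22% = $117,464.57.
Line 3 (3523.36, Junara, 1,512 units, $1,738.80):
Base rate for 3523.36 is 22%.
Additional duty on 3523.36 from Junara: +15.6%. Applied ad valorem rate: 22% + 15.6% = 37.6%.
Duty = $1,738.80 × 37.6% = $653.79.
Total = $426.91 + $117,464.57 + $653.79 = $118,545.27.

$118,545.27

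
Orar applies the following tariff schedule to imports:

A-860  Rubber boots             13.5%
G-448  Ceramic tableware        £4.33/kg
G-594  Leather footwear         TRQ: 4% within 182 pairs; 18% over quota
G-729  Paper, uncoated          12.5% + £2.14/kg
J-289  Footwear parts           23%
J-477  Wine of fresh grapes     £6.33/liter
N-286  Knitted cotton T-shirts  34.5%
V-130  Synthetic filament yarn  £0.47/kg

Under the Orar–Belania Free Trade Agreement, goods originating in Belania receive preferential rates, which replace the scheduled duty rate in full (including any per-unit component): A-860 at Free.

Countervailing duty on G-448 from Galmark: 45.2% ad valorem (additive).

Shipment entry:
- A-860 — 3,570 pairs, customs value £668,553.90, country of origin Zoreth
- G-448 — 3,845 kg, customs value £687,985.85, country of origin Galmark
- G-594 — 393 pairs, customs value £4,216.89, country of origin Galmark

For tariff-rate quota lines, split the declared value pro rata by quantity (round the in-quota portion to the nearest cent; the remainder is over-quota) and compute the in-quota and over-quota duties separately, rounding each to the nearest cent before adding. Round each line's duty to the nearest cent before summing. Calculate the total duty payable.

£418,358.87

Line 1 (A-860, Zoreth, 3,570 pairs, £668,553.90):
Base rate for A-860 is 13.5%.
A-860 has an FTA preferential rate, but origin Zoreth is not Belania; base rate stands.
Duty = £668,553.90 × 13.5% = £90,254.78.
Line 2 (G-448, Galmark, 3,845 kg, £687,985.85):
Base rate for G-448 is £4.33/kg.
Additional duty on G-448 from Galmark: +45.2% ad valorem. Applied ad valorem rate = 45.2%.
Duty = £687,985.85 × 45.2% + 3,845 × £4.33 = £327,618.45.
Line 3 (G-594, Galmark, 393 pairs, £4,216.89):
Code G-594 is under a tariff-rate quota (threshold 182 pairs). In-quota: 182 pairs at 4%; over-quota: 211 pairs at 18%.
Pro-rata value split: in-quota = £4,216.89 × 182/393 = £1,952.86; over-quota = £4,216.89 − £1,952.86 = £2,264.03.
In-quota duty = £1,952.86 × 4% = £78.11. Over-quota duty = £2,264.03 × 18% = £407.53.
Line duty = £78.11 + £407.53 = £485.64.
Total = £90,254.78 + £327,618.45 + £485.64 = £418,358.87.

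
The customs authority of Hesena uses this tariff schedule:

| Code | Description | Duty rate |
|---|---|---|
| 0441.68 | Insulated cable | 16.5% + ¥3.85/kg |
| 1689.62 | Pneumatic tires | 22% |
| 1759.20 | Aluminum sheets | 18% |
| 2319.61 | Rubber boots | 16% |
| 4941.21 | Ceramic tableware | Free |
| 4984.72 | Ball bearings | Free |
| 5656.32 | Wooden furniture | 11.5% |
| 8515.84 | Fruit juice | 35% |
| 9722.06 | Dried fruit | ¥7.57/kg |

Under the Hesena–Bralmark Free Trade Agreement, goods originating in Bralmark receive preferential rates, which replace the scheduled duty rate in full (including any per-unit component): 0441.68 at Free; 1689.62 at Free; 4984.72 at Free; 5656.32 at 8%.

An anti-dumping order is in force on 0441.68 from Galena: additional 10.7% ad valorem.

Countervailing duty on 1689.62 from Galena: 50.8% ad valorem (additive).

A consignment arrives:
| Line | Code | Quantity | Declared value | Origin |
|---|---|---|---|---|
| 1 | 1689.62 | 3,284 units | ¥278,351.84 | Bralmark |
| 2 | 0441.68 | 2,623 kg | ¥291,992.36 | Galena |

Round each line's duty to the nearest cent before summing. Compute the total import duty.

Line 1 (1689.62, Bralmark, 3,284 units, ¥278,351.84):
Base rate for 1689.62 is 22%.
Origin Bralmark qualifies under the Hesena–Bralmark agreement and 1689.62 is covered: preferential rate Free applies instead.
The additional-duty order on 1689.62 targets Galena, not Bralmark; it does not apply.
Duty = ¥278,351.84 × 0% = ¥0.00.
Line 2 (0441.68, Galena, 2,623 kg, ¥291,992.36):
Base rate for 0441.68 is 16.5% + ¥3.85/kg.
0441.68 has an FTA preferential rate, but origin Galena is not Bralmark; base rate stands.
Additional duty on 0441.68 from Galena: +10.7%. Applied ad valorem rate: 16.5% + 10.7% = 27.2%.
Duty = ¥291,992.36 × 27.2% + 2,623 × ¥3.85 = ¥89,520.47.
Total = ¥0.00 + ¥89,520.47 = ¥89,520.47.

¥89,520.47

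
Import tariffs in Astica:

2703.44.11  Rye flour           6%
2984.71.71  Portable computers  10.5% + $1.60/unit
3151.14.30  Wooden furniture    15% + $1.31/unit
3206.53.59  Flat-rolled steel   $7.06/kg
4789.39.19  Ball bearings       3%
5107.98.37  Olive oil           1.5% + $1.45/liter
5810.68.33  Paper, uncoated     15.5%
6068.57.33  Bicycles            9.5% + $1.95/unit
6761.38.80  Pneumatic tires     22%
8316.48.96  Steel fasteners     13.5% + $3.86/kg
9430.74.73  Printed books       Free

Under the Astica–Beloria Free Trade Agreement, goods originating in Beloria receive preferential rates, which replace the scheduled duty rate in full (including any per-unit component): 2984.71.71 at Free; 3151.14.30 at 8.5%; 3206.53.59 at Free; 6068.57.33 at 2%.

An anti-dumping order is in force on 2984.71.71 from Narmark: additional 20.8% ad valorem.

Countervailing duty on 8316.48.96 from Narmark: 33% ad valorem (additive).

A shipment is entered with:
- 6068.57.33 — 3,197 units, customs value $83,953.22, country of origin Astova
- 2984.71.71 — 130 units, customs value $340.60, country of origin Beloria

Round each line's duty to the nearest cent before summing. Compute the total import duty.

Line 1 (6068.57.33, Astova, 3,197 units, $83,953.22):
Base rate for 6068.57.33 is 9.5% + $1.95/unit.
6068.57.33 has an FTA preferential rate, but origin Astova is not Beloria; base rate stands.
Duty = $83,953.22 × 9.5% + 3,197 × $1.95 = $14,209.71.
Line 2 (2984.71.71, Beloria, 130 units, $340.60):
Base rate for 2984.71.71 is 10.5% + $1.60/unit.
Origin Beloria qualifies under the Astica–Beloria agreement and 2984.71.71 is covered: preferential rate Free applies instead.
The additional-duty order on 2984.71.71 targets Narmark, not Beloria; it does not apply.
Duty = $340.60 × 0% = $0.00.
Total = $14,209.71 + $0.00 = $14,209.71.

$14,209.71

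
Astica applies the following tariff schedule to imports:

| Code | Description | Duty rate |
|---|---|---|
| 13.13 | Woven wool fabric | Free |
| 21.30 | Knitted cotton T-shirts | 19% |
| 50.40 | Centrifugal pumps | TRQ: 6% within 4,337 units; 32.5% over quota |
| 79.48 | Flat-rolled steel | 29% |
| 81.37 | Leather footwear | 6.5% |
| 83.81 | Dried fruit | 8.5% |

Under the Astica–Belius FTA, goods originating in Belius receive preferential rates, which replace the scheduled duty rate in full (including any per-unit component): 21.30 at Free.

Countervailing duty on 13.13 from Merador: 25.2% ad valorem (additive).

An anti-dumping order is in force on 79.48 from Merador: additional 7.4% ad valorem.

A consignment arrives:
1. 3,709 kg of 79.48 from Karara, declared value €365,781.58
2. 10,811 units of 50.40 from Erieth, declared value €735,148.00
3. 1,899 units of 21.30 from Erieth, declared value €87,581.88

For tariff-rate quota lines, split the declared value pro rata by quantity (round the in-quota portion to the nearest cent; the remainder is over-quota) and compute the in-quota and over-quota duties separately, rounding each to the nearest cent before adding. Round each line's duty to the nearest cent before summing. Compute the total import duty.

€283,487.58

Line 1 (79.48, Karara, 3,709 kg, €365,781.58):
Base rate for 79.48 is 29%.
The additional-duty order on 79.48 targets Merador, not Karara; it does not apply.
Duty = €365,781.58 × 29% = €106,076.66.
Line 2 (50.40, Erieth, 10,811 units, €735,148.00):
Code 50.40 is under a tariff-rate quota (threshold 4,337 units). In-quota: 4,337 units at 6%; over-quota: 6,474 units at 32.5%.
Pro-rata value split: in-quota = €735,148.00 × 4,337/10,811 = €294,916.00; over-quota = €735,148.00 − €294,916.00 = €440,232.00.
In-quota duty = €294,916.00 × 6% = €17,694.96. Over-quota duty = €440,232.00 × 32.5% = €143,075.40.
Line duty = €17,694.96 + €143,075.40 = €160,770.36.
Line 3 (21.30, Erieth, 1,899 units, €87,581.88):
Base rate for 21.30 is 19%.
21.30 has an FTA preferential rate, but origin Erieth is not Belius; base rate stands.
Duty = €87,581.88 × 19% = €16,640.56.
Total = €106,076.66 + €160,770.36 + €16,640.56 = €283,487.58.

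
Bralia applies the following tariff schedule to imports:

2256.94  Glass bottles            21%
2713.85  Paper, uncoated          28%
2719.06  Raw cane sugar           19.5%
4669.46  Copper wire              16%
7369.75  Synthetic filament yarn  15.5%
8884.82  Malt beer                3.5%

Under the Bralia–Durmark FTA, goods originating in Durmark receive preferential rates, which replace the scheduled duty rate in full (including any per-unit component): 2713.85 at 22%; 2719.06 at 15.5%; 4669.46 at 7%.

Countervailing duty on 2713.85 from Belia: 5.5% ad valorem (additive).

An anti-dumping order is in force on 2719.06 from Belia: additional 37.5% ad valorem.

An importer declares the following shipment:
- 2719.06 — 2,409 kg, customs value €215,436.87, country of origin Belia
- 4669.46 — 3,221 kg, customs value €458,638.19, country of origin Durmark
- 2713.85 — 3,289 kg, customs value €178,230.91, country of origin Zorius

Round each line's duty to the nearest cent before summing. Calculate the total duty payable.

€204,808.34

Line 1 (2719.06, Belia, 2,409 kg, €215,436.87):
Base rate for 2719.06 is 19.5%.
2719.06 has an FTA preferential rate, but origin Belia is not Durmark; base rate stands.
Additional duty on 2719.06 from Belia: +37.5%. Applied ad valorem rate: 19.5% + 37.5% = 57%.
Duty = €215,436.87 × 57% = €122,799.02.
Line 2 (4669.46, Durmark, 3,221 kg, €458,638.19):
Base rate for 4669.46 is 16%.
Origin Durmark qualifies under the Bralia–Durmark agreement and 4669.46 is covered: preferential rate 7% applies instead.
Duty = €458,638.19 × 7% = €32,104.67.
Line 3 (2713.85, Zorius, 3,289 kg, €178,230.91):
Base rate for 2713.85 is 28%.
2713.85 has an FTA preferential rate, but origin Zorius is not Durmark; base rate stands.
The additional-duty order on 2713.85 targets Belia, not Zorius; it does not apply.
Duty = €178,230.91 × 28% = €49,904.65.
Total = €122,799.02 + €32,104.67 + €49,904.65 = €204,808.34.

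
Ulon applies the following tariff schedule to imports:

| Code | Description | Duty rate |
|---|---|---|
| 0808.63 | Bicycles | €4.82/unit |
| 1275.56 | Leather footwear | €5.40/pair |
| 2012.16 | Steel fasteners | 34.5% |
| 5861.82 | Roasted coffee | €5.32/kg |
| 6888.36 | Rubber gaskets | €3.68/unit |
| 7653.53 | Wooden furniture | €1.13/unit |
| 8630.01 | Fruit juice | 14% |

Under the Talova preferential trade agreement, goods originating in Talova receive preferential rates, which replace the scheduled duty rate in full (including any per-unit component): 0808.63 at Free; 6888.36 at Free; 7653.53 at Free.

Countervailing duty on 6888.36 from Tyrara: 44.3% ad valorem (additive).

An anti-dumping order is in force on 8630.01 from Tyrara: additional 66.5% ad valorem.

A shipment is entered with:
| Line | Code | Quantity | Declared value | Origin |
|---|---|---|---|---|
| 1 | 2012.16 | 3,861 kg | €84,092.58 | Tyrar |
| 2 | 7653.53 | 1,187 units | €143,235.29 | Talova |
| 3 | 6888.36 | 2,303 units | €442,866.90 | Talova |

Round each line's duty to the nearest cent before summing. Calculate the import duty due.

€29,011.94

Line 1 (2012.16, Tyrar, 3,861 kg, €84,092.58):
Base rate for 2012.16 is 34.5%.
Duty = €84,092.58 × 34.5% = €29,011.94.
Line 2 (7653.53, Talova, 1,187 units, €143,235.29):
Base rate for 7653.53 is €1.13/unit.
Origin Talova qualifies under the Ulon–Talova agreement and 7653.53 is covered: preferential rate Free applies instead.
Duty = €143,235.29 × 0% = €0.00.
Line 3 (6888.36, Talova, 2,303 units, €442,866.90):
Base rate for 6888.36 is €3.68/unit.
Origin Talova qualifies under the Ulon–Talova agreement and 6888.36 is covered: preferential rate Free applies instead.
The additional-duty order on 6888.36 targets Tyrara, not Talova; it does not apply.
Duty = €442,866.90 × 0% = €0.00.
Total = €29,011.94 + €0.00 + €0.00 = €29,011.94.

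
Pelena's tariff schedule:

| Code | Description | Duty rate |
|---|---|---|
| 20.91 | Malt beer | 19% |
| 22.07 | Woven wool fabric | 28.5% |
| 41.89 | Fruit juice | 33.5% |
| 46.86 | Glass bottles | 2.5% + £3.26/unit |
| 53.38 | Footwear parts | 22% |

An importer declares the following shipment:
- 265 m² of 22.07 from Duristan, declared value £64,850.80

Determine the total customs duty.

£18,482.48

Line 1 (22.07, Duristan, 265 m², £64,850.80):
Base rate for 22.07 is 28.5%.
Duty = £64,850.80 × 28.5% = £18,482.48.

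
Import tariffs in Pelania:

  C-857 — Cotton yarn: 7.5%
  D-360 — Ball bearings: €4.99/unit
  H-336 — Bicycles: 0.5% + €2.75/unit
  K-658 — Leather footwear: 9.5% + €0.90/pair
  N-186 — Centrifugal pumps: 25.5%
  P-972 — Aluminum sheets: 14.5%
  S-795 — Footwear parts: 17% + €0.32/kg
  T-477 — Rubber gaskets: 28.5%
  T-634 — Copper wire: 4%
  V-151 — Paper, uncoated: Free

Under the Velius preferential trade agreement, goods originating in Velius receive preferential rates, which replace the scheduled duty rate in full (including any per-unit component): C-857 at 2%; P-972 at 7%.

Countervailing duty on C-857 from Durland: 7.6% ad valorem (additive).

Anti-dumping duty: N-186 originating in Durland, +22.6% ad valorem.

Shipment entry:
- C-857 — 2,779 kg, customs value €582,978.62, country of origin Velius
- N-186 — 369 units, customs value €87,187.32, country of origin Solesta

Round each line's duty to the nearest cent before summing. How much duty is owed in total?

€33,892.34

Line 1 (C-857, Velius, 2,779 kg, €582,978.62):
Base rate for C-857 is 7.5%.
Origin Velius qualifies under the Pelania–Velius agreement and C-857 is covered: preferential rate 2% applies instead.
The additional-duty order on C-857 targets Durland, not Velius; it does not apply.
Duty = €582,978.62 × 2% = €11,659.57.
Line 2 (N-186, Solesta, 369 units, €87,187.32):
Base rate for N-186 is 25.5%.
The additional-duty order on N-186 targets Durland, not Solesta; it does not apply.
Duty = €87,187.32 × 25.5% = €22,232.77.
Total = €11,659.57 + €22,232.77 = €33,892.34.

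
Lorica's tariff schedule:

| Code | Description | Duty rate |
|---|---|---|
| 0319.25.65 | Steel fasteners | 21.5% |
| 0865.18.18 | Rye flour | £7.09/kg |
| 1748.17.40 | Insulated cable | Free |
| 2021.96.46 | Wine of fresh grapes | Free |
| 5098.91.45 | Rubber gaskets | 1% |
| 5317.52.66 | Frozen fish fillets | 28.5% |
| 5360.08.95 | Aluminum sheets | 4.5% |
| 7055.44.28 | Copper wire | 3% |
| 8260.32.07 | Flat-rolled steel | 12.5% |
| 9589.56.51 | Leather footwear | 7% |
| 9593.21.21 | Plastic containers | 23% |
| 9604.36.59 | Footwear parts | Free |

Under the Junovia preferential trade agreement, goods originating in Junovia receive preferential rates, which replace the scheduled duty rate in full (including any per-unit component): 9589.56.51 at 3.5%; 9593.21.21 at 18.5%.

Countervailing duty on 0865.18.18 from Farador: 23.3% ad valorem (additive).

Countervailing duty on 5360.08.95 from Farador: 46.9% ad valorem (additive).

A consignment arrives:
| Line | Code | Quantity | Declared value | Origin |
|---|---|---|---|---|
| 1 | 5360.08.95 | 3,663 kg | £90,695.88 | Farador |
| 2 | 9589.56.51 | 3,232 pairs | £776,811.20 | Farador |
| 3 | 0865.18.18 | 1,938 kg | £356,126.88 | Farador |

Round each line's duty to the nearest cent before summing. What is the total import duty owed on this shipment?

£197,712.44

Line 1 (5360.08.95, Farador, 3,663 kg, £90,695.88):
Base rate for 5360.08.95 is 4.5%.
Additional duty on 5360.08.95 from Farador: +46.9%. Applied ad valorem rate: 4.5% + 46.9% = 51.4%.
Duty = £90,695.88 × 51.4% = £46,617.68.
Line 2 (9589.56.51, Farador, 3,232 pairs, £776,811.20):
Base rate for 9589.56.51 is 7%.
9589.56.51 has an FTA preferential rate, but origin Farador is not Junovia; base rate stands.
Duty = £776,811.20 × 7% = £54,376.78.
Line 3 (0865.18.18, Farador, 1,938 kg, £356,126.88):
Base rate for 0865.18.18 is £7.09/kg.
Additional duty on 0865.18.18 from Farador: +23.3% ad valorem. Applied ad valorem rate = 23.3%.
Duty = £356,126.88 × 23.3% + 1,938 × £7.09 = £96,717.98.
Total = £46,617.68 + £54,376.78 + £96,717.98 = £197,712.44.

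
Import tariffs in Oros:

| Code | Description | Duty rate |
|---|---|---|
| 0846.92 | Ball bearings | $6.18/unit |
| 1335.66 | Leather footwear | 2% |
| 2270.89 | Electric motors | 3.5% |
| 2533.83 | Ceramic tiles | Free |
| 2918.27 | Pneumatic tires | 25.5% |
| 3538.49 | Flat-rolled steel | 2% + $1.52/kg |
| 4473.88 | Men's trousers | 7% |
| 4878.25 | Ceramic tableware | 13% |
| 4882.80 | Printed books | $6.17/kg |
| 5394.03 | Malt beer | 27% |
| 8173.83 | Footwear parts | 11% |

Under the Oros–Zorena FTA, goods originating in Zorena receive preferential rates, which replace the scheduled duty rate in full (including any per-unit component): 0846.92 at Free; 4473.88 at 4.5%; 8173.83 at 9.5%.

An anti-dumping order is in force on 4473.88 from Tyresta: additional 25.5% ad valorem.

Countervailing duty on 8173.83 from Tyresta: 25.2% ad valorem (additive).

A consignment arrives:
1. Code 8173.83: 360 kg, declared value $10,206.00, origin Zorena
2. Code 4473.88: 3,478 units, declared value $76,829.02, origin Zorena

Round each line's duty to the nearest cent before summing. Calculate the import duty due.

$4,426.88

Line 1 (8173.83, Zorena, 360 kg, $10,206.00):
Base rate for 8173.83 is 11%.
Origin Zorena qualifies under the Oros–Zorena agreement and 8173.83 is covered: preferential rate 9.5% applies instead.
The additional-duty order on 8173.83 targets Tyresta, not Zorena; it does not apply.
Duty = $10,206.00 × 9.5% = $969.57.
Line 2 (4473.88, Zorena, 3,478 units, $76,829.02):
Base rate for 4473.88 is 7%.
Origin Zorena qualifies under the Oros–Zorena agreement and 4473.88 is covered: preferential rate 4.5% applies instead.
The additional-duty order on 4473.88 targets Tyresta, not Zorena; it does not apply.
Duty = $76,829.02 × 4.5% = $3,457.31.
Total = $969.57 + $3,457.31 = $4,426.88.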